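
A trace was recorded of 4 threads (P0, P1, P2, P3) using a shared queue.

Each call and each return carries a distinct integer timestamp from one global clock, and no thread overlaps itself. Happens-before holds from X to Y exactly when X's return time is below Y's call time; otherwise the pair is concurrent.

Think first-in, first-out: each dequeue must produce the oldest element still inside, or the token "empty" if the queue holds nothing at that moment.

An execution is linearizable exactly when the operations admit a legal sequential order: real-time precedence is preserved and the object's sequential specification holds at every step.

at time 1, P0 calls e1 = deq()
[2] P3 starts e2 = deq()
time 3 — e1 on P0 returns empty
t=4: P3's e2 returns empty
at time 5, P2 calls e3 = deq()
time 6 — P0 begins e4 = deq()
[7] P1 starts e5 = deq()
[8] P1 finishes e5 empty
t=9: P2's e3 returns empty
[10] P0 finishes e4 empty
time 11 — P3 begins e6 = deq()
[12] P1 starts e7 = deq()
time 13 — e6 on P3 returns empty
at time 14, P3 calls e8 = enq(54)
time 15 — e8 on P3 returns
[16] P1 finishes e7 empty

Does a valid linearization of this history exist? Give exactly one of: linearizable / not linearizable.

linearizable

one valid linearization: e1, e2, e3, e4, e5, e6, e7, e8
after step 1 (e1 deq() → empty): queue <>
after step 2 (e2 deq() → empty): queue <>
after step 3 (e3 deq() → empty): queue <>
after step 4 (e4 deq() → empty): queue <>
after step 5 (e5 deq() → empty): queue <>
after step 6 (e6 deq() → empty): queue <>
after step 7 (e7 deq() → empty): queue <>
after step 8 (e8 enq(54)): queue <54>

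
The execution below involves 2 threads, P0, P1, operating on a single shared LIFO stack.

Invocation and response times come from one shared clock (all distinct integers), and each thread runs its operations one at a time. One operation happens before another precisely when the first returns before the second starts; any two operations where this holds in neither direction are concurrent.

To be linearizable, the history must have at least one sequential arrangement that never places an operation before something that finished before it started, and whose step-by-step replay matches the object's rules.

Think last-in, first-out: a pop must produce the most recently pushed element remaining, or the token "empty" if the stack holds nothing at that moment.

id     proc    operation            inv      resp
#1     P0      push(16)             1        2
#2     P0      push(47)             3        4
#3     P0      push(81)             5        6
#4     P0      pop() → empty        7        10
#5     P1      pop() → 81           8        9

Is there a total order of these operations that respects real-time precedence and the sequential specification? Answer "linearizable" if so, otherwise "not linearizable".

prefix check: 1..9 passes, 1..10 fails once #4's time-10 response joins
5 completed operations, 2 real-time-consistent orders — every LIFO stack replay fails
e.g. #1, #2, #3, #4, #5: illegal at step 4, since #4 pop() → empty cannot apply there
e.g. #1, #2, #3, #5, #4: illegal at step 5, since #4 pop() → empty cannot apply there

not linearizable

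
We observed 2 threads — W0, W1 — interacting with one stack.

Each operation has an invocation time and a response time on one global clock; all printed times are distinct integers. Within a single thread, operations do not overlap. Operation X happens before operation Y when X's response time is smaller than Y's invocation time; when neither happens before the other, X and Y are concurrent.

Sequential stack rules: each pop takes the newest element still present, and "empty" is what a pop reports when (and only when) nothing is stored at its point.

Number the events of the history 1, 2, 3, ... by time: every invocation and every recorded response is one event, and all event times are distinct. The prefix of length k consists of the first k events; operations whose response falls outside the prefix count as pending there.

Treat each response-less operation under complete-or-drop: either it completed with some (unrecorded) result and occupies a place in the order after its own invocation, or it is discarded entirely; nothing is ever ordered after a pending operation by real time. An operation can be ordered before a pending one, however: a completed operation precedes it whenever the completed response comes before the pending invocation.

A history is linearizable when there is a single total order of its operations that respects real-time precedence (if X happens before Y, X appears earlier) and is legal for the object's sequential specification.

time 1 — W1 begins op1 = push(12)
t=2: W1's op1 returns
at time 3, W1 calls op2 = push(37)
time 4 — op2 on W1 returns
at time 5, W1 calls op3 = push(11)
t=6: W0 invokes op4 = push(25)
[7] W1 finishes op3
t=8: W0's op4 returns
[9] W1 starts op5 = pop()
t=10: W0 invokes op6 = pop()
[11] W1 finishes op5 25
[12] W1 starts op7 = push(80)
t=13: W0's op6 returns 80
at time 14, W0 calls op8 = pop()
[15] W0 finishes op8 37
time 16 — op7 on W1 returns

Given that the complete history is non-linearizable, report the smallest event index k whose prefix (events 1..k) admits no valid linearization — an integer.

15

events 1..14 are still linearizable — one witness is op1, op2, op3, op4, op5, op7, op6:
step 1: op1 push(12) — stack <12>
step 2: op2 push(37) — stack <12,37>
step 3: op3 push(11) — stack <12,37,11>
step 4: op4 push(25) — stack <12,37,11,25>
step 5: op5 pop() → 25 — stack <12,37,11>
step 6: op7 push(80) (pending, included) — stack <12,37,11,80>
step 7: op6 pop() → 80 — stack <12,37,11>
include event 15 — op8 responding at 15 — and every candidate order breaks
every completion of the 1 pending operation (op7) was checked; none linearizes
for example op1, op2, op3, op4, op5, op6, op8 (pending dropped) fails at step 6: op6 pop() → 80 is not legal there
for example op1, op2, op3, op4, op6, op5, op8 (pending dropped) fails at step 5: op6 pop() → 80 is not legal there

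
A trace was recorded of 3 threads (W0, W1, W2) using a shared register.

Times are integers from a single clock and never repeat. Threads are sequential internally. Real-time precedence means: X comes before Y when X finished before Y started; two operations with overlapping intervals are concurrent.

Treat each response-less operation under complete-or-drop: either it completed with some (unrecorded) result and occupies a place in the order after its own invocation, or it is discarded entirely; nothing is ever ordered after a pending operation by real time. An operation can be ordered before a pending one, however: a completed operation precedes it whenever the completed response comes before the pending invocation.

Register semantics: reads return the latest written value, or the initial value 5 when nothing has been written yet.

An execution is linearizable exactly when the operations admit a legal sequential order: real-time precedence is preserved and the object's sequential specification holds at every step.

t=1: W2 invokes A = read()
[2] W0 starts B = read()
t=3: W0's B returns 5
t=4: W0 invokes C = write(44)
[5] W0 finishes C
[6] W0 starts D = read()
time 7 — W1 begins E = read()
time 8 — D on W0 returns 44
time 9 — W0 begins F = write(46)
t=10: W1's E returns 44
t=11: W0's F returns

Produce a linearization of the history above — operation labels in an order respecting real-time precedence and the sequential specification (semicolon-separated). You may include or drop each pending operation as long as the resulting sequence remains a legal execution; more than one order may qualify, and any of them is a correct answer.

A; B; C; D; E; F

step 1: A read() (pending, included) — value 5
step 2: B read() → 5 — value 5
step 3: C write(44) — value 44
step 4: D read() → 44 — value 44
step 5: E read() → 44 — value 44
step 6: F write(46) — value 46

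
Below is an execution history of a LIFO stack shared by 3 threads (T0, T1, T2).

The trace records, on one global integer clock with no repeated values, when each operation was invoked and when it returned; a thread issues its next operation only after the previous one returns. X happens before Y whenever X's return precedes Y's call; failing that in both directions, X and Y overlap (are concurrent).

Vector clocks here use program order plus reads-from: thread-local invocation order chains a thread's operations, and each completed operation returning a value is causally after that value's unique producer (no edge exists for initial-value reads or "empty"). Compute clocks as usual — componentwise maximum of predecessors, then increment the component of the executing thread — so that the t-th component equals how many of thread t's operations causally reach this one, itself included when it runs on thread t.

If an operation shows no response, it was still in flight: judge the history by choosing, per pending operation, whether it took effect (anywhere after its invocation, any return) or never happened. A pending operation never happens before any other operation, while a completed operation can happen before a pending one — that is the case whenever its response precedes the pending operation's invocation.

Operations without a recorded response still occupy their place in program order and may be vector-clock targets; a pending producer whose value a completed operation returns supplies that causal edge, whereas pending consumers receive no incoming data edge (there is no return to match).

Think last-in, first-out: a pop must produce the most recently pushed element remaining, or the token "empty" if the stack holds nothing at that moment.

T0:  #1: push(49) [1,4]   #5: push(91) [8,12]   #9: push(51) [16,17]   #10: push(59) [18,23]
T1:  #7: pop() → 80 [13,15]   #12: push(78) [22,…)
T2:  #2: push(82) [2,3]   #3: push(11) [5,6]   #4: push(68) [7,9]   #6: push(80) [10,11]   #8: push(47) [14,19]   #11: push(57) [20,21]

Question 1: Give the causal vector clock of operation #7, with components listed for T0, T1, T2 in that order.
(0, 1, 4)

root op #2, invoked 2: fresh clock plus T2's own tick → (0, 0, 1)
root op #1, invoked 1: fresh clock plus T0's own tick → (1, 0, 0)
#3 (invocation 5): componentwise max over VC(#2)=(0, 0, 1), +1 at T2, giving (0, 0, 2)
#5 (invocation 8): componentwise max over VC(#1)=(1, 0, 0), +1 at T0, giving (2, 0, 0)
#4 (invocation 7): componentwise max over VC(#3)=(0, 0, 2), +1 at T2, giving (0, 0, 3)
#9 (invocation 16): componentwise max over VC(#5)=(2, 0, 0), +1 at T0, giving (3, 0, 0)
#6 (invocation 10): componentwise max over VC(#4)=(0, 0, 3), +1 at T2, giving (0, 0, 4)
#10 (invocation 18): componentwise max over VC(#9)=(3, 0, 0), +1 at T0, giving (4, 0, 0)
#8 (invocation 14): componentwise max over VC(#6)=(0, 0, 4), +1 at T2, giving (0, 0, 5)
#7 (invocation 13): componentwise max over VC(#6)=(0, 0, 4), +1 at T1, giving (0, 1, 4)
#11 (invocation 20): componentwise max over VC(#8)=(0, 0, 5), +1 at T2, giving (0, 0, 6)
#12 (invocation 22): componentwise max over VC(#7)=(0, 1, 4), +1 at T1, giving (0, 2, 4)
target: VC(#7) = (0, 1, 4)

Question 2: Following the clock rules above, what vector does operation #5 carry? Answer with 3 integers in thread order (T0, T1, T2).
(2, 0, 0)

VC(#2, invoked at 2): no causal predecessors; +1 on T2 → (0, 0, 1)
VC(#1, invoked at 1): no causal predecessors; +1 on T0 → (1, 0, 0)
invoked at 5, #3 merges VC(#2)=(0, 0, 1) and bumps T2's slot → (0, 0, 2)
invoked at 8, #5 merges VC(#1)=(1, 0, 0) and bumps T0's slot → (2, 0, 0)
invoked at 7, #4 merges VC(#3)=(0, 0, 2) and bumps T2's slot → (0, 0, 3)
invoked at 16, #9 merges VC(#5)=(2, 0, 0) and bumps T0's slot → (3, 0, 0)
invoked at 10, #6 merges VC(#4)=(0, 0, 3) and bumps T2's slot → (0, 0, 4)
invoked at 18, #10 merges VC(#9)=(3, 0, 0) and bumps T0's slot → (4, 0, 0)
invoked at 14, #8 merges VC(#6)=(0, 0, 4) and bumps T2's slot → (0, 0, 5)
invoked at 13, #7 merges VC(#6)=(0, 0, 4) and bumps T1's slot → (0, 1, 4)
invoked at 20, #11 merges VC(#8)=(0, 0, 5) and bumps T2's slot → (0, 0, 6)
invoked at 22, #12 merges VC(#7)=(0, 1, 4) and bumps T1's slot → (0, 2, 4)
target: VC(#5) = (2, 0, 0)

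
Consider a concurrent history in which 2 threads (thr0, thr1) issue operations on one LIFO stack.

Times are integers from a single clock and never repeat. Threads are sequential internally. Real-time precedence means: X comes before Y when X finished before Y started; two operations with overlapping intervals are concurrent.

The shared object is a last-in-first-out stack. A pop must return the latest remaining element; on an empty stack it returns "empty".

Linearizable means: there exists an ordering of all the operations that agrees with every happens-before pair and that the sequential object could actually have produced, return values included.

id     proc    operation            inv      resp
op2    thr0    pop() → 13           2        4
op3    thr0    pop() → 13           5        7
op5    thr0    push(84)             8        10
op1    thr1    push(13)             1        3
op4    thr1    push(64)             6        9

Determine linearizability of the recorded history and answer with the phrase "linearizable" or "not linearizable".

not linearizable

the violation lands at event 7, op3's response at time 7: events 1..6 linearize, events 1..7 do not
checked exhaustively: 2 real-time-consistent orders of 3 completed operations, zero legal LIFO stack replays
every completion of the 1 pending operation (op4) was checked; none linearizes
e.g. op1, op2, op3 (pending dropped): illegal at step 3, since op3 pop() → 13 cannot apply there
e.g. op2, op1, op3 (pending dropped): illegal at step 1, since op2 pop() → 13 cannot apply there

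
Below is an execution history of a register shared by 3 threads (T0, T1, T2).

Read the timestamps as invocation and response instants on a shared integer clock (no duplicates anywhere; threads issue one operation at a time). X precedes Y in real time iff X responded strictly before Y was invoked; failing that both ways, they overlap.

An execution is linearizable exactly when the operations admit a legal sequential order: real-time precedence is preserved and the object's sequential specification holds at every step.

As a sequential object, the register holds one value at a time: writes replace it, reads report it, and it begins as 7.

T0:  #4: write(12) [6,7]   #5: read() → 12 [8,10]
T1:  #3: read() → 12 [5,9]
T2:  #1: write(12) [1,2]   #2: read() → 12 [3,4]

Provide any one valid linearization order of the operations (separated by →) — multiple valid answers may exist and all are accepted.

step 1: #1 write(12) — value 12
step 2: #2 read() → 12 — value 12
step 3: #3 read() → 12 — value 12
step 4: #4 write(12) — value 12
step 5: #5 read() → 12 — value 12

#1 → #2 → #3 → #4 → #5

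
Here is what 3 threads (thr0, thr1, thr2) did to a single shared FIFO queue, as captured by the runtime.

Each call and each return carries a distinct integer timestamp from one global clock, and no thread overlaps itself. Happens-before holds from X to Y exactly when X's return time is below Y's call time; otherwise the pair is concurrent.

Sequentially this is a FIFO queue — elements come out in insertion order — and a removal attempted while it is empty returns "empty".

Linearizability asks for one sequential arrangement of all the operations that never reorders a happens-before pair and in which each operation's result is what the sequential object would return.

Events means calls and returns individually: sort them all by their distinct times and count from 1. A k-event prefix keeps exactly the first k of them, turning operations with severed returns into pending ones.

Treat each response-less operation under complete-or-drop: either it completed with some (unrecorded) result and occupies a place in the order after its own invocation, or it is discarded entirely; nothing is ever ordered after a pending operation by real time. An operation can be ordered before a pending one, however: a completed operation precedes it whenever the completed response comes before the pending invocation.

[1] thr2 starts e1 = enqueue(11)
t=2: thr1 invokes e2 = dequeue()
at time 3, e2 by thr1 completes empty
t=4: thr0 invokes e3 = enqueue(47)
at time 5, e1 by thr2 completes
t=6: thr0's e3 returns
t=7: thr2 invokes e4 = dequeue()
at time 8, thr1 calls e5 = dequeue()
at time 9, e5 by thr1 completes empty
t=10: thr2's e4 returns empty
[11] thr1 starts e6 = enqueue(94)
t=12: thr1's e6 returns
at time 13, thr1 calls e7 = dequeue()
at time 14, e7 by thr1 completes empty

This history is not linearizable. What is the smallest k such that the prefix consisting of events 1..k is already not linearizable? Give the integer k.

one valid order for events 1..8 is e2, e1, e3:
step 1: e2 dequeue() → empty — queue <>
step 2: e1 enqueue(11) — queue <11>
step 3: e3 enqueue(47) — queue <11,47>
include event 9 — e5 responding at 9 — and every candidate order breaks
no escape via the 1 pending operation (e4): every completion choice fails
take e1, e2, e3, e5 (pending dropped): step 2 already fails, because e2 dequeue() → empty cannot occur there
take e2, e1, e3, e5 (pending dropped): step 4 already fails, because e5 dequeue() → empty cannot occur there

9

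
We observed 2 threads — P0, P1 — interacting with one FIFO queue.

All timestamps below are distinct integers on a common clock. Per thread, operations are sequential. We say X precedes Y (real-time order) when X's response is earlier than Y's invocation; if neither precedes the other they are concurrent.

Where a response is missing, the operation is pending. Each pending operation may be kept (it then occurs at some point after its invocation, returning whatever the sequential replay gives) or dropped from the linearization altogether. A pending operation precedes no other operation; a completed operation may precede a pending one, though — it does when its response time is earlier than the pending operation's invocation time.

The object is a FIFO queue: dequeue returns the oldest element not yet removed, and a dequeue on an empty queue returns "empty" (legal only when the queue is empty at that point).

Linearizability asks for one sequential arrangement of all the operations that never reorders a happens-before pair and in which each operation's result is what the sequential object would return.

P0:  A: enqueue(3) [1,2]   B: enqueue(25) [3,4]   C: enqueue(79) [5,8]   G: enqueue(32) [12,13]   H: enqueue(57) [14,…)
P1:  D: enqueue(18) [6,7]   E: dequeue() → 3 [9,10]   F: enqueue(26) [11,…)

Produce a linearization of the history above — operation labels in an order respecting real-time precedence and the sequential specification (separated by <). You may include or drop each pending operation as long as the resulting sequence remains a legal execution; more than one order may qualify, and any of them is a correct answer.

step 1: A enqueue(3) — queue <3>
step 2: B enqueue(25) — queue <3,25>
step 3: C enqueue(79) — queue <3,25,79>
step 4: D enqueue(18) — queue <3,25,79,18>
step 5: E dequeue() → 3 — queue <25,79,18>
step 6: F enqueue(26) (pending, included) — queue <25,79,18,26>
step 7: G enqueue(32) — queue <25,79,18,26,32>

A < B < C < D < E < F < G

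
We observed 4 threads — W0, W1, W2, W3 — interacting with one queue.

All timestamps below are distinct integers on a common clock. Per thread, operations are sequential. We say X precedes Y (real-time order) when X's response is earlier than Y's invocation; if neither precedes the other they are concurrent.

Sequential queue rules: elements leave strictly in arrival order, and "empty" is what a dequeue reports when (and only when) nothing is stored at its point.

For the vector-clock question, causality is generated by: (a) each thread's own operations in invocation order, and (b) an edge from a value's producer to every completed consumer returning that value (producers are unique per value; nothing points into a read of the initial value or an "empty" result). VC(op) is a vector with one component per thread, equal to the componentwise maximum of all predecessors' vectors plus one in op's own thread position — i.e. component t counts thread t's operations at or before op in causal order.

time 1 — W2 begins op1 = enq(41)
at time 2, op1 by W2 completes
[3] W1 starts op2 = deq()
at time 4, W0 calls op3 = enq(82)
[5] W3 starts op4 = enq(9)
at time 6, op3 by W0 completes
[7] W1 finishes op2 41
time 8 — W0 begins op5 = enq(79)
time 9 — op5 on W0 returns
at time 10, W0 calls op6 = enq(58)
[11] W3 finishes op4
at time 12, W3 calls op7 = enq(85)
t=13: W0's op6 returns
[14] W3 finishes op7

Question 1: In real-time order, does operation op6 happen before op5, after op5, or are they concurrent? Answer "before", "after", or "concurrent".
after

op6 spans [10,13], op5 spans [8,9]
resp(op5)=9 < inv(op6)=10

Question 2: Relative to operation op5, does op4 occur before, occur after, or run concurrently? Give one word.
concurrent

op4 spans [5,11], op5 spans [8,9]
the intervals overlap in both directions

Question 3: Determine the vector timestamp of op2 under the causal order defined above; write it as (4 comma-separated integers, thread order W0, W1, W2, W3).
(0, 1, 1, 0)

no predecessors for op4 (invoked 5): W3 increments from zero → (0, 0, 0, 1)
no predecessors for op1 (invoked 1): W2 increments from zero → (0, 0, 1, 0)
no predecessors for op3 (invoked 4): W0 increments from zero → (1, 0, 0, 0)
merge at op7 (invoked 12): VC(op4)=(0, 0, 0, 1), own-thread bump on W3 → (0, 0, 0, 2)
merge at op2 (invoked 3): VC(op1)=(0, 0, 1, 0), own-thread bump on W1 → (0, 1, 1, 0)
merge at op5 (invoked 8): VC(op3)=(1, 0, 0, 0), own-thread bump on W0 → (2, 0, 0, 0)
merge at op6 (invoked 10): VC(op5)=(2, 0, 0, 0), own-thread bump on W0 → (3, 0, 0, 0)
target: VC(op2) = (0, 1, 1, 0)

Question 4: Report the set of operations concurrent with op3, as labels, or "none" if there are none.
op2, op4

op3 spans [4,6]; an op avoiding the whole window 4..6 is ordered, any other is concurrent
op1 [1,2]: before
op2 [3,7]: concurrent
op4 [5,11]: concurrent
op5 [8,9]: after
op6 [10,13]: after
op7 [12,14]: after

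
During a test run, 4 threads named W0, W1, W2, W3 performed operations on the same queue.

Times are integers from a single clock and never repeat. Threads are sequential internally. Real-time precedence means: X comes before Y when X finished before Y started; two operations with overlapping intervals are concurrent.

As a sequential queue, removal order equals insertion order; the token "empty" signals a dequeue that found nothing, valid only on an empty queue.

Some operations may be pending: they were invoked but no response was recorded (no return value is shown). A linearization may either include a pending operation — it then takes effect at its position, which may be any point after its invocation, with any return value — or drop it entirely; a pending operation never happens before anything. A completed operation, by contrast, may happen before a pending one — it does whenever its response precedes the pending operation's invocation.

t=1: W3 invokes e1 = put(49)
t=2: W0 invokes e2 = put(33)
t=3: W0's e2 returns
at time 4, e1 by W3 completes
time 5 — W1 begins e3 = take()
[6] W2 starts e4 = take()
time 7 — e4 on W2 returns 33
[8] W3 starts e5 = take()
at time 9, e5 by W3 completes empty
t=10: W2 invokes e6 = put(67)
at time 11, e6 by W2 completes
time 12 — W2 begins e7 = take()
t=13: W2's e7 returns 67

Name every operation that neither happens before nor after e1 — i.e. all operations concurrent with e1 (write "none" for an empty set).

e2

e1 runs from 1 to 4; window-overlapping ops are concurrent
e2 [2,3]: concurrent
e3 [5,…): after
e4 [6,7]: after
e5 [8,9]: after
e6 [10,11]: after
e7 [12,13]: after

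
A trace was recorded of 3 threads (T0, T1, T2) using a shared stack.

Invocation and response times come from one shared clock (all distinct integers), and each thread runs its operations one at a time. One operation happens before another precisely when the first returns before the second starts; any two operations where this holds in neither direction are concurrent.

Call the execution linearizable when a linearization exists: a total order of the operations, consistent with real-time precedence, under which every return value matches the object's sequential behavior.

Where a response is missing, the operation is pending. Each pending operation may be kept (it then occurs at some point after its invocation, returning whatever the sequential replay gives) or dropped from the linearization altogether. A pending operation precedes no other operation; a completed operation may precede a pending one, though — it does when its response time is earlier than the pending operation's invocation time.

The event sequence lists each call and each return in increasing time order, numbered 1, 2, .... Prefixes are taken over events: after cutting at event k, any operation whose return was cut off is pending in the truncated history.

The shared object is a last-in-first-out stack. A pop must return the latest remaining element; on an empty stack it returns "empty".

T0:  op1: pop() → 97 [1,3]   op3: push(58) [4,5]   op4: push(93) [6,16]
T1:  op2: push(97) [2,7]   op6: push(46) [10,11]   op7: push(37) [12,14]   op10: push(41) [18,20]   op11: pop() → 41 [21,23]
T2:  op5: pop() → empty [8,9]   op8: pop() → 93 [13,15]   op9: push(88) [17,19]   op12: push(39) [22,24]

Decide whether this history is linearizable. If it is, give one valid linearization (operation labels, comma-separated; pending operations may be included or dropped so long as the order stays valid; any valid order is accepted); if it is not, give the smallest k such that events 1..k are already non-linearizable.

already the first 9 events (up to op5's response at time 9) admit no linearization; the first 8 still do
checked exhaustively: 3 real-time-consistent orders of 4 completed operations, zero legal stack replays
no completion choice of the 1 pending operation (op4) rescues it — every subset was tried
for example op1, op2, op3, op5 (pending dropped) fails at step 1: op1 pop() → 97 is not legal there
for example op1, op3, op2, op5 (pending dropped) fails at step 1: op1 pop() → 97 is not legal there

not linearizable — minimal violating prefix: 9 events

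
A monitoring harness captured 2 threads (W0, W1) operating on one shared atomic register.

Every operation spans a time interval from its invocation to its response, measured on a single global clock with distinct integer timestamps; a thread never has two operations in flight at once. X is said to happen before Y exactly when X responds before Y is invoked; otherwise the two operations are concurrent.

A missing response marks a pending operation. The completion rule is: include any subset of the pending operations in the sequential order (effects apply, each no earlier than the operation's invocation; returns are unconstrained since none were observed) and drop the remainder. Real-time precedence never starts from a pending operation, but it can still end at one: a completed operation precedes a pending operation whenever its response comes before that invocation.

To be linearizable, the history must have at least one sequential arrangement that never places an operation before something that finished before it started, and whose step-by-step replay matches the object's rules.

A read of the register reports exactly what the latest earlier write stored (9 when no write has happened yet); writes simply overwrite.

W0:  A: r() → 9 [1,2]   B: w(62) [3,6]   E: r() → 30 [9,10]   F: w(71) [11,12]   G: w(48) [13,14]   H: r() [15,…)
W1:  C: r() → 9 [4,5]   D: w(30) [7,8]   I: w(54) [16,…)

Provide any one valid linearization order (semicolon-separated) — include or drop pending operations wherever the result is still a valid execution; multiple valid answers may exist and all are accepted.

1. A r() → 9, leaving value 9
2. C r() → 9, leaving value 9
3. B w(62), leaving value 62
4. D w(30), leaving value 30
5. E r() → 30, leaving value 30
6. F w(71), leaving value 71
7. G w(48), leaving value 48

A; C; B; D; E; F; G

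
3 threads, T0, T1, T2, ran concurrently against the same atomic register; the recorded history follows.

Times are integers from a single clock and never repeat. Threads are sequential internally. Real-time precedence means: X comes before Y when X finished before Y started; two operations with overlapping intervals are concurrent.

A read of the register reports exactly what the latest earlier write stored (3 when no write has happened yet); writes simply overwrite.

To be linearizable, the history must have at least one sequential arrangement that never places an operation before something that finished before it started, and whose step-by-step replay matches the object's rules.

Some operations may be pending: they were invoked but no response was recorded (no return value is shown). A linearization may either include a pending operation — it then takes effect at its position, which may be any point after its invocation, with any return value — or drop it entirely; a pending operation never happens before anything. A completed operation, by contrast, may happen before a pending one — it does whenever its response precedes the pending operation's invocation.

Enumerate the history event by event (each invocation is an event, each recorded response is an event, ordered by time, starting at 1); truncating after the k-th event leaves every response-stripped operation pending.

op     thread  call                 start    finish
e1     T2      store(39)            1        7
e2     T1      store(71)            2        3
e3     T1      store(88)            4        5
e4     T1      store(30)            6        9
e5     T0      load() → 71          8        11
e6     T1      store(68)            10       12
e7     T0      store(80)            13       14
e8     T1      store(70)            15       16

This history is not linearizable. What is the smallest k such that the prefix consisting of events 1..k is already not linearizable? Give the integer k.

11

events 1..10 are still linearizable — one witness is e1, e2, e3, e4:
1. e1 store(39), leaving value 39
2. e2 store(71), leaving value 71
3. e3 store(88), leaving value 88
4. e4 store(30), leaving value 30
event 11 — e5's response, time 11 — after it, nothing linearizes
every completion of the 1 pending operation (e6) was checked; none linearizes
take e1, e2, e3, e4, e5 (pending dropped): step 5 already fails, because e5 load() → 71 cannot occur there
take e1, e2, e3, e5, e4 (pending dropped): step 4 already fails, because e5 load() → 71 cannot occur there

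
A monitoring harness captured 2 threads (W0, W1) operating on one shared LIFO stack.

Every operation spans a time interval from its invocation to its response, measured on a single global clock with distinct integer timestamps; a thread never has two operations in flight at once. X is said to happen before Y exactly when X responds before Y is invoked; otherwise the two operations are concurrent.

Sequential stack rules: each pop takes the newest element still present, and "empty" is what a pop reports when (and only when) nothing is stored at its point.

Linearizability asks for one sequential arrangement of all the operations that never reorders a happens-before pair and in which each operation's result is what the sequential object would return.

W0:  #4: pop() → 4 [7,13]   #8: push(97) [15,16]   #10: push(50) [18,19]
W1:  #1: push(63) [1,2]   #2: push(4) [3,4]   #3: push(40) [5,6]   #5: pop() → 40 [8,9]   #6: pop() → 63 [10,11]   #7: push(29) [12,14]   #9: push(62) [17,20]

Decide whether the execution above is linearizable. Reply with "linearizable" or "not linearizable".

linearizable

witness order: #1, #2, #3, #5, #4, #6, #7, #8, #9, #10
step 1: #1 push(63) — stack <63>
step 2: #2 push(4) — stack <63,4>
step 3: #3 push(40) — stack <63,4,40>
step 4: #5 pop() → 40 — stack <63,4>
step 5: #4 pop() → 4 — stack <63>
step 6: #6 pop() → 63 — stack <>
step 7: #7 push(29) — stack <29>
step 8: #8 push(97) — stack <29,97>
step 9: #9 push(62) — stack <29,97,62>
step 10: #10 push(50) — stack <29,97,62,50>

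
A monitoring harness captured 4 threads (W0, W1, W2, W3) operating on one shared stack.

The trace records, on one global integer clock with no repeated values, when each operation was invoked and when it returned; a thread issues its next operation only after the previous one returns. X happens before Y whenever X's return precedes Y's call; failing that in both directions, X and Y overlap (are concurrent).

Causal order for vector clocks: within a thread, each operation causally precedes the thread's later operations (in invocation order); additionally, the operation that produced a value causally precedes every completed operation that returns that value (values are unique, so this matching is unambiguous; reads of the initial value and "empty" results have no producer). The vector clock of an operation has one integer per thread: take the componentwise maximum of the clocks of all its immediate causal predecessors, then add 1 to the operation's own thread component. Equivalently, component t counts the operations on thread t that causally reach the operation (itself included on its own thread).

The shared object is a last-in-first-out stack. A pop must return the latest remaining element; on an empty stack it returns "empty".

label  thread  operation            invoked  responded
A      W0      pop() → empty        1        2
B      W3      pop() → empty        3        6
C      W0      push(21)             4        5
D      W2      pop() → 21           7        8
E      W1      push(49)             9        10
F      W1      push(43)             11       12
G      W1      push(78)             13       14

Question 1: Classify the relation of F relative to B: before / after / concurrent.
after

F spans [11,12], B spans [3,6]
resp(B)=6 < inv(F)=11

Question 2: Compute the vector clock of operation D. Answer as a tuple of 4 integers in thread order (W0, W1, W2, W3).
(2, 0, 1, 0)

B (invocation 3): nothing precedes it; W3's component alone gives (0, 0, 0, 1)
E (invocation 9): nothing precedes it; W1's component alone gives (0, 1, 0, 0)
A (invocation 1): nothing precedes it; W0's component alone gives (1, 0, 0, 0)
merge at F (invoked 11): VC(E)=(0, 1, 0, 0), own-thread bump on W1 → (0, 2, 0, 0)
merge at C (invoked 4): VC(A)=(1, 0, 0, 0), own-thread bump on W0 → (2, 0, 0, 0)
merge at G (invoked 13): VC(F)=(0, 2, 0, 0), own-thread bump on W1 → (0, 3, 0, 0)
merge at D (invoked 7): VC(C)=(2, 0, 0, 0), own-thread bump on W2 → (2, 0, 1, 0)
target: VC(D) = (2, 0, 1, 0)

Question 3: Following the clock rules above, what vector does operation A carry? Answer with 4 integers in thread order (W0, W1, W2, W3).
(1, 0, 0, 0)

invoked at 3, B has no predecessors; its own W3 bump gives (0, 0, 0, 1)
invoked at 9, E has no predecessors; its own W1 bump gives (0, 1, 0, 0)
invoked at 1, A has no predecessors; its own W0 bump gives (1, 0, 0, 0)
F (invocation 11): componentwise max over VC(E)=(0, 1, 0, 0), +1 at W1, giving (0, 2, 0, 0)
C (invocation 4): componentwise max over VC(A)=(1, 0, 0, 0), +1 at W0, giving (2, 0, 0, 0)
G (invocation 13): componentwise max over VC(F)=(0, 2, 0, 0), +1 at W1, giving (0, 3, 0, 0)
D (invocation 7): componentwise max over VC(C)=(2, 0, 0, 0), +1 at W2, giving (2, 0, 1, 0)
target: VC(A) = (1, 0, 0, 0)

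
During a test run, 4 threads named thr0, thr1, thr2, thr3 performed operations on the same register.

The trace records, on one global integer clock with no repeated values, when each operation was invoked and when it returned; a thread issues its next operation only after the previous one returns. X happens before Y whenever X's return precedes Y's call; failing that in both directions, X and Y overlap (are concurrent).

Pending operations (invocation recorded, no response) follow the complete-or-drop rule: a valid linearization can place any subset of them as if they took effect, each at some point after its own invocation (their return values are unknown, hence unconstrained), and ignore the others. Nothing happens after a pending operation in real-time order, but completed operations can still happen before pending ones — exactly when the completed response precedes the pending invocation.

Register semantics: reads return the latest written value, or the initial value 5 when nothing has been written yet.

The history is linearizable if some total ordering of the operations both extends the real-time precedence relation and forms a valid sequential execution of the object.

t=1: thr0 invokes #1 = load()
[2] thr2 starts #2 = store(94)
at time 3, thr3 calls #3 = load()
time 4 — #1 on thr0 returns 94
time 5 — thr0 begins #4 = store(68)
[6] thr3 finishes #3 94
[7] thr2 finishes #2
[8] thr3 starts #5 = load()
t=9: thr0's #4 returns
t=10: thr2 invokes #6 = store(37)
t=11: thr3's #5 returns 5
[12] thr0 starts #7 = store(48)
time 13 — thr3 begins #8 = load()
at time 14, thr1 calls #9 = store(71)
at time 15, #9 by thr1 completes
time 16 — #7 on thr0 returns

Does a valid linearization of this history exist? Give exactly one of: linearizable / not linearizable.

through event 10 a valid linearization exists; event 11 (#5 responding at time 11) ends that
no legal order exists: 18 real-time-consistent candidates over 5 completed register operations, all rejected
no completion choice of the 1 pending operation (#6) rescues it — every subset was tried
take #1, #2, #3, #4, #5 (pending dropped): step 1 already fails, because #1 load() → 94 cannot occur there
take #1, #2, #3, #5, #4 (pending dropped): step 1 already fails, because #1 load() → 94 cannot occur there

not linearizable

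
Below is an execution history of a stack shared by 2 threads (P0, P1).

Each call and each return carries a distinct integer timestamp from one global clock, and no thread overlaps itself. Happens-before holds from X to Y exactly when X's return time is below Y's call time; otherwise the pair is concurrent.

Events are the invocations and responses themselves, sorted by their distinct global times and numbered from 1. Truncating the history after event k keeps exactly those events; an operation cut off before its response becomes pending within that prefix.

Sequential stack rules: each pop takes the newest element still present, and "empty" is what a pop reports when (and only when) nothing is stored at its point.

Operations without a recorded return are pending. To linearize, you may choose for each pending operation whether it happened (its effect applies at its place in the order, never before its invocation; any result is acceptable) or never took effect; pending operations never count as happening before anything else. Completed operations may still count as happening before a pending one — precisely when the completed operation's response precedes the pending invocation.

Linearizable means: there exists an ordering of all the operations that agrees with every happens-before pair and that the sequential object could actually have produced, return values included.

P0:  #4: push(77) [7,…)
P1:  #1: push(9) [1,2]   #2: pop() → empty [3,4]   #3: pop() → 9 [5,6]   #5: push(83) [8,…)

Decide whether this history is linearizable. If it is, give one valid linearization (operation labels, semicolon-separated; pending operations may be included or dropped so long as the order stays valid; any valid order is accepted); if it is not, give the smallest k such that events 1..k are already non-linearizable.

not linearizable — minimal violating prefix: 4 events

the violation lands at event 4, #2's response at time 4: events 1..3 linearize, events 1..4 do not
exactly one order of the 2 completed ops respects real time; the stack replay fails
e.g. #1, #2: illegal at step 2, since #2 pop() → empty cannot apply there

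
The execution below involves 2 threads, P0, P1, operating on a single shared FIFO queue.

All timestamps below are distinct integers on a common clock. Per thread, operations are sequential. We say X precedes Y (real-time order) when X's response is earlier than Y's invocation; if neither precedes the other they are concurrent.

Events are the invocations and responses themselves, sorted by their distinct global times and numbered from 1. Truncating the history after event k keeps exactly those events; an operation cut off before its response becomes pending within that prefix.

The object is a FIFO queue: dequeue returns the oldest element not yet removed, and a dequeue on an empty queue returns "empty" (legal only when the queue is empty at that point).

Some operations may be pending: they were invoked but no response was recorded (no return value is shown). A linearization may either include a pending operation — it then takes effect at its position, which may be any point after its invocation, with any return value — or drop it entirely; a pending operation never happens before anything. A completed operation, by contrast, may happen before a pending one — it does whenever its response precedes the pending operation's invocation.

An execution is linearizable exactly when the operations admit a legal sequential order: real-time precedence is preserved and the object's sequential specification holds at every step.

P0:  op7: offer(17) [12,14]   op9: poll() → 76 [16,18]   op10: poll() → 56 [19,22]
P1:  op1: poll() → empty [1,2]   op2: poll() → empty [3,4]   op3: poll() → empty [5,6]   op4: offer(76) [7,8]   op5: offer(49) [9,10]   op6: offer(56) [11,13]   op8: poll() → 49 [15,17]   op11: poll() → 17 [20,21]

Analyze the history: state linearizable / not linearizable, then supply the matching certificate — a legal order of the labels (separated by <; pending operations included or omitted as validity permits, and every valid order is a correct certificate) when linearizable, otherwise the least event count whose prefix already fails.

linearizable — witness: op1 < op2 < op3 < op4 < op5 < op6 < op7 < op9 < op8 < op10 < op11

after step 1 (op1 poll() → empty): queue <>
after step 2 (op2 poll() → empty): queue <>
after step 3 (op3 poll() → empty): queue <>
after step 4 (op4 offer(76)): queue <76>
after step 5 (op5 offer(49)): queue <76,49>
after step 6 (op6 offer(56)): queue <76,49,56>
after step 7 (op7 offer(17)): queue <76,49,56,17>
after step 8 (op9 poll() → 76): queue <49,56,17>
after step 9 (op8 poll() → 49): queue <56,17>
after step 10 (op10 poll() → 56): queue <17>
after step 11 (op11 poll() → 17): queue <>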